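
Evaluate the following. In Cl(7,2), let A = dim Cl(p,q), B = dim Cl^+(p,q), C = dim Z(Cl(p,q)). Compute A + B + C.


n = 7 + 2 = 9
Total dim = 2^9 = 512
Even subalgebra dim = 2^8 = 256
n is odd, so center dim = 2
Sum = 512 + 256 + 2 = 770


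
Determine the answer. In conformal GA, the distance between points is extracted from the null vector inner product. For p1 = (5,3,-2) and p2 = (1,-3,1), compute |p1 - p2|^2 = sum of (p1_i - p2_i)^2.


p1 - p2 = (4, 6, -3)
|p1 - p2|^2 = 4^2 + 6^2 + (-3)^2
= 16 + 36 + 9
= 61


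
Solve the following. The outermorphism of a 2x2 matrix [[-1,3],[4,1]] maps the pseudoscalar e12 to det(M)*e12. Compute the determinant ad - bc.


The outermorphism of a linear map f sends e1^e2 to f(e1)^f(e2).
f(e1) = -1*e1 + 4*e2
f(e2) = 3*e1 + 1*e2
f(e1) ^ f(e2) = (-1*e1 + 4*e2) ^ (3*e1 + 1*e2)
= (-1)*1*e12 + 4*3*e21
= (-1 - 12)*e12
= -13*e12
Coefficient = -13


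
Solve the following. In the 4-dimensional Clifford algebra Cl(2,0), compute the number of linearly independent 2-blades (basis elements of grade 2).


Number of grade-k basis blades in Cl(p,q) with n = p + q is C(n, k).
n = 2 + 0 = 2
C(2, 2) = 2! / (2! * 0!)
= 2 / (2 * 1)
= 1


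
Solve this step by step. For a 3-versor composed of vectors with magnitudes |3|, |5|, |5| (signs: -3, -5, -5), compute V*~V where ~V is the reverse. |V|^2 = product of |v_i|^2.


Each vector v_i has |v_i|^2 = s_i^2
Squared scales: (-3)^2 = 9, (-5)^2 = 25, (-5)^2 = 25
|V|^2 = 9 * 25 * 25
= 5625


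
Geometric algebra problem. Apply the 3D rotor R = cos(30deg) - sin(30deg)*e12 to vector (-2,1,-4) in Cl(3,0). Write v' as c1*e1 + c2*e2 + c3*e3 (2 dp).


Rotor R = cos(30deg) - sin(30deg)*e12
Rotation angle theta = 2 * 30 = 60 degrees in the e12 plane (e1 -> e2).
The component perpendicular to the plane (e3) is invariant: v'_3 = v3 = -4.00
cos(60deg) = 0.5000, sin(60deg) = 0.8660
v'_1 = v1*cos(theta) - v2*sin(theta) = -2*0.5000 - 1*0.8660 = -1.87
v'_2 = v1*sin(theta) + v2*cos(theta) = -2*0.8660 + 1*0.5000 = -1.23
v' = -1.87*e1 - 1.23*e2 - 4.00*e3


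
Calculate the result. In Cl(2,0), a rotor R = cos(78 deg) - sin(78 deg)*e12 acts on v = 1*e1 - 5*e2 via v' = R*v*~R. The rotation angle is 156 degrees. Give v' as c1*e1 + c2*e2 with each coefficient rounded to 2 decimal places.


Rotor R = cos(78deg) - sin(78deg)*e12
Rotation angle theta = 2 * 78 = 156 degrees
v' = R*v*~R rotates v by theta.
cos(156deg) = -0.9135, sin(156deg) = 0.4067
v'_1 = 1*cos(156deg) - (-5)*sin(156deg)
= 1*(-0.9135) - (-5)*0.4067
= 1.12
v'_2 = 1*sin(156deg) + (-5)*cos(156deg)
= 1*0.4067 + (-5)*(-0.9135)
= 4.97
v' = 1.12*e1 + 4.97*e2


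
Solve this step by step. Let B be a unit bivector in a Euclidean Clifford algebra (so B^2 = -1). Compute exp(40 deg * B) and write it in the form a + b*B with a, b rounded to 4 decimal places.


For a unit bivector B with B^2 = -1, the exponential series gives
e^(theta*B) = cos(theta) + sin(theta)*B (the GA analogue of Euler's formula).
theta = 40 degrees = 0.698132 rad
cos(40 deg) = 0.7660
sin(40 deg) = 0.6428
exp(theta*B) = 0.7660 + 0.6428*B


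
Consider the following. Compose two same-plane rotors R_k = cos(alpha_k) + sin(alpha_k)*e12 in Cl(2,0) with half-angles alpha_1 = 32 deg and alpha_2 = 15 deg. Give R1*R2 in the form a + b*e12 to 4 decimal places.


Same-plane rotors commute and their half-angles add:
R1*R2 = cos(a1 + a2) + sin(a1 + a2)*e12.
a1 + a2 = 32 + 15 = 47 deg
cos(47 deg) = 0.6820
sin(47 deg) = 0.7314
R1*R2 = 0.6820 + 0.7314*e12


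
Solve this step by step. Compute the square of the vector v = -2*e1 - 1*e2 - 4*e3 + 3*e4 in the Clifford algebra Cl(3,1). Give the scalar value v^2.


v^2 = sum of c_i^2 * e_i^2
Positive signature terms (e_i^2 = +1): (-2)^2 + (-1)^2 + (-4)^2 = 21
Negative signature terms (e_j^2 = -1): 3^2 = 9
v^2 = 21 - 9 = 12


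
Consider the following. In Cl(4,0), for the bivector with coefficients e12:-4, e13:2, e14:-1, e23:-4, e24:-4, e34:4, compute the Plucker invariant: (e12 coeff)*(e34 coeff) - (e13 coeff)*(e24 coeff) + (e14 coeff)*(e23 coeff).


Plucker relation: af - be + cd
a*f = (-4)*4 = -16
b*e = 2*(-4) = -8
c*d = (-1)*(-4) = 4
af - be + cd = -16 - (-8) + 4
= -4


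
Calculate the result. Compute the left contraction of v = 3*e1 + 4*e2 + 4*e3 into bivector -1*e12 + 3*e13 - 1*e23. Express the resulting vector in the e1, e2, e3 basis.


Left contraction v _| B = <vB>_1 (grade-1 part of the geometric product vB).
Using e1_|e12 = e2, e2_|e12 = -e1, e1_|e13 = e3, e3_|e13 = -e1, e2_|e23 = e3, e3_|e23 = -e2:
e1 coeff: -v2*b12 - v3*b13 = -(4)*(-1) - (4)*(3) = -8
e2 coeff: v1*b12 - v3*b23 = (3)*(-1) - (4)*(-1) = 1
e3 coeff: v1*b13 + v2*b23 = (3)*(3) + (4)*(-1) = 5
v _| B = -8*e1 + 1*e2 + 5*e3


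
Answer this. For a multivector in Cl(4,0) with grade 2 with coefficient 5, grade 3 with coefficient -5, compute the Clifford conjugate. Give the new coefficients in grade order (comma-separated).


Clifford conjugate sign for grade k: (-1)^(k(k+1)/2)
Grade 2: (-1)^(2*3/2) = (-1)^3 = -1, coeff 5 -> -5
Grade 3: (-1)^(3*4/2) = (-1)^6 = 1, coeff -5 -> -5
Conjugated coefficients: -5, -5


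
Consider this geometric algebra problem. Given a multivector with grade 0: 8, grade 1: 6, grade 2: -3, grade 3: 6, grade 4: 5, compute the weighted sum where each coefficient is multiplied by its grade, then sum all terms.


Grade-weighted sum = sum of grade_k * coefficient_k
0*8 = 0
1*6 = 6
2*(-3) = -6
3*6 = 18
4*5 = 20
Total = 0 + 6 + (-6) + 18 + 20 = 38


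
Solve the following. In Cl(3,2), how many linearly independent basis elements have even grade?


Even subalgebra dimension = 2^(n-1)
n = 3 + 2 = 5
2^(5 - 1) = 2^4 = 16
Verification: sum of C(5,k) for even k = 1 + 10 + 5 = 16
Result = 16


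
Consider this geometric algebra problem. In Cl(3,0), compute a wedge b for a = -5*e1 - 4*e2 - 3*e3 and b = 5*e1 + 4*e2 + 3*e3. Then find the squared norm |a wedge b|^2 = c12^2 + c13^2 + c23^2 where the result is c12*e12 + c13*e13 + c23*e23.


a wedge b = (a1*b2 - a2*b1)*e12 + (a1*b3 - a3*b1)*e13 + (a2*b3 - a3*b2)*e23
e12 coeff: (-5)*4 - (-4)*5 = -20 - (-20) = 0
e13 coeff: (-5)*3 - (-3)*5 = -15 - (-15) = 0
e23 coeff: (-4)*3 - (-3)*4 = -12 - (-12) = 0
|a wedge b|^2 = 0^2 + 0^2 + 0^2
= 0 + 0 + 0
= 0


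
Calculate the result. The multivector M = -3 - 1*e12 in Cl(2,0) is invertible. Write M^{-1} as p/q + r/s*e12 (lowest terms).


M = -3 - 1*e12, where e12^2 = -1.
Since M commutes with its reverse ~M = a - b*e12, M * ~M = a^2 - b^2*e12^2 = a^2 + b^2.
So M^{-1} = ~M / (a^2 + b^2) = (a - b*e12)/(a^2 + b^2).
a^2 + b^2 = 9 + 1 = 10
Scalar part = -3/10 = -3/10
Bivector coeff = 1/10 = 1/10
M^{-1} = -3/10 + 1/10*e12


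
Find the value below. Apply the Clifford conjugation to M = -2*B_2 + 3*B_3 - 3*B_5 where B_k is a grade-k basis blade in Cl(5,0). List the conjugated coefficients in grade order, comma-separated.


Clifford conjugate sign for grade k: (-1)^(k(k+1)/2)
Grade 2: (-1)^(2*3/2) = (-1)^3 = -1, coeff -2 -> 2
Grade 3: (-1)^(3*4/2) = (-1)^6 = 1, coeff 3 -> 3
Grade 5: (-1)^(5*6/2) = (-1)^15 = -1, coeff -3 -> 3
Conjugated coefficients: 2, 3, 3


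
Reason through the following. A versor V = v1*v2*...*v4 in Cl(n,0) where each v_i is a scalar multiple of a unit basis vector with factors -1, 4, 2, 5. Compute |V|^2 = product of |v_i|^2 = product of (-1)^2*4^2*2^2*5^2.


Each vector v_i has |v_i|^2 = s_i^2
Squared scales: (-1)^2 = 1, 4^2 = 16, 2^2 = 4, 5^2 = 25
|V|^2 = 1 * 16 * 4 * 25
= 1600


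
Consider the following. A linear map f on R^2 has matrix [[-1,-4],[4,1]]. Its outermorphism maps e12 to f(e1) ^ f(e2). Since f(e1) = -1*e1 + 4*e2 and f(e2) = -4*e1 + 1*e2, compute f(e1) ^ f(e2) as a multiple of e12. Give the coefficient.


The outermorphism of a linear map f sends e1^e2 to f(e1)^f(e2).
f(e1) = -1*e1 + 4*e2
f(e2) = -4*e1 + 1*e2
f(e1) ^ f(e2) = (-1*e1 + 4*e2) ^ (-4*e1 + 1*e2)
= (-1)*1*e12 + 4*(-4)*e21
= (-1 - (-16))*e12
= 15*e12
Coefficient = 15


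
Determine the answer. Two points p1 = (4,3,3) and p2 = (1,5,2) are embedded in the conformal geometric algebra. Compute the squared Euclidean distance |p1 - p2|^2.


p1 - p2 = (3, -2, 1)
|p1 - p2|^2 = 3^2 + (-2)^2 + 1^2
= 9 + 4 + 1
= 14


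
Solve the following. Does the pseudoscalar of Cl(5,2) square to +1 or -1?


The pseudoscalar I = e1...e_n (product of all n generators) of Cl(p,q) satisfies I^2 = (-1)^(q + n(n-1)/2).
p = 5, q = 2, n = p + q = 7
n(n-1)/2 = 7 * 6 / 2 = 21
Exponent = q + n(n-1)/2 = 2 + 21 = 23
I^2 = (-1)^23 = -1


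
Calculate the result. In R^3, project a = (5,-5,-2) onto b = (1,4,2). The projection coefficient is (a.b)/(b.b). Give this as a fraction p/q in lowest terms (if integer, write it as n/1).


Projection coefficient = (a . b) / (b . b)
a . b = 5*1 + (-5)*4 + (-2)*2
= 5 + (-20) + (-4) = -19
b . b = 1^2 + 4^2 + 2^2
= 1 + 16 + 4 = 21
Coefficient = -19/21
In lowest terms: -19/21


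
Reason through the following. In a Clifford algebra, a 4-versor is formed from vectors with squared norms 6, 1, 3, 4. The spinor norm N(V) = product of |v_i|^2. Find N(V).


Spinor norm N(V) = |v1|^2 * |v2|^2 * ... * |v4|^2
= 6 * 1 * 3 * 4
Running product: 6, 6, 18, 72
N(V) = 72


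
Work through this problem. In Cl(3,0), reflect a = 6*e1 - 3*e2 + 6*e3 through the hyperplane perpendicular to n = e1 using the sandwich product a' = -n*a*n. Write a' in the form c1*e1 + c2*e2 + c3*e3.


Reflection formula: a' = -n*a*n, with n = e1 (unit vector, n^2 = 1).
For reflection through hyperplane perp to e1:
The component along e1 flips sign, others stay.
a = (6, -3, 6)
a' = (-6, -3, 6)
a' = -6*e1 - 3*e2 + 6*e3


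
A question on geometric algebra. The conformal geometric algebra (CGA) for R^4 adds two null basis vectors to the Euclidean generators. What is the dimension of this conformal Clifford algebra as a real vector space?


The conformal model of R^4 uses Cl(5,1): the 4 Euclidean generators plus two extra orthogonal generators e+ (e+^2 = +1) and e- (e-^2 = -1), from which the null vectors e0, einf are built.
Number of generators m = 4 + 2 = 6.
dim Cl(p,q) = 2^m = 2^6 = 64


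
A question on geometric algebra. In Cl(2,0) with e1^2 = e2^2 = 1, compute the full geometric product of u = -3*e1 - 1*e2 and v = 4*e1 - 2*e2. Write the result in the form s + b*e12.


Expand: (-3*e1 - 1*e2)(4*e1 - 2*e2)
= (-3)*4*e1e1 + (-3)*(-2)*e1e2 + (-1)*4*e2e1 + (-1)*(-2)*e2e2
Using e1^2 = e2^2 = 1, e2e1 = -e1e2:
Scalar part s = (-3)*4 + (-1)*(-2) = -12 + 2 = -10
Bivector part b = (-3)*(-2) - (-1)*4 = 6 - (-4) = 10
uv = -10 + 10*e12


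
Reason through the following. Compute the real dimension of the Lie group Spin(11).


Spin(n) double-covers SO(n); both have Lie algebra so(n) of dimension n(n-1)/2.
n = 11
n(n-1) = 11 * 10 = 110
dim Spin(11) = 110/2 = 55


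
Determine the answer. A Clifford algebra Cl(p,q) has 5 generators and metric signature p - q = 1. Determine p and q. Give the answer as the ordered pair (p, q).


We need p + q = 5 and p - q = 1.
Adding: 2p = 5 + 1 = 6, so p = 3.
Then q = 5 - 3 = 2.
(p, q) = (3, 2)


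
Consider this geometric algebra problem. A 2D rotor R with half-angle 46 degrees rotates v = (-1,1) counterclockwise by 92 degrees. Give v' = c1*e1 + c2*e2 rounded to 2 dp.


Rotor R = cos(46deg) - sin(46deg)*e12
Rotation angle theta = 2 * 46 = 92 degrees
v' = R*v*~R rotates v by theta.
cos(92deg) = -0.0349, sin(92deg) = 0.9994
v'_1 = -1*cos(92deg) - 1*sin(92deg)
= -1*(-0.0349) - 1*0.9994
= -0.96
v'_2 = -1*sin(92deg) + 1*cos(92deg)
= -1*0.9994 + 1*(-0.0349)
= -1.03
v' = -0.96*e1 - 1.03*e2


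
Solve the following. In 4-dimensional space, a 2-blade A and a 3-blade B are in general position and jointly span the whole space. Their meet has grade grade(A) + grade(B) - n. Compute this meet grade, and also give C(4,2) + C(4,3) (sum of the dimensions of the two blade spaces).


Meet grade = grade(A) + grade(B) - n
= 2 + 3 - 4 = 1
C(4,2) = 6
C(4,3) = 4
dim_A + dim_B = 6 + 4 = 10


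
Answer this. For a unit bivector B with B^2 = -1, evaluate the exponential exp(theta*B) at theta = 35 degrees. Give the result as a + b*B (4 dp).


For a unit bivector B with B^2 = -1, the exponential series gives
e^(theta*B) = cos(theta) + sin(theta)*B (the GA analogue of Euler's formula).
theta = 35 degrees = 0.610865 rad
cos(35 deg) = 0.8192
sin(35 deg) = 0.5736
exp(theta*B) = 0.8192 + 0.5736*B


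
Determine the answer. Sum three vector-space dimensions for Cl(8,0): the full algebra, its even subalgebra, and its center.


n = 8 + 0 = 8
Total dim = 2^8 = 256
Even subalgebra dim = 2^7 = 128
n is even, so center dim = 1
Sum = 256 + 128 + 1 = 385


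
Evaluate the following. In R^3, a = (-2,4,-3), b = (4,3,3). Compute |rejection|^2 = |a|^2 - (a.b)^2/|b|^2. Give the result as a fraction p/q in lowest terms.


|a|^2 = (-2)^2 + 4^2 + (-3)^2 = 29
|b|^2 = 4^2 + 3^2 + 3^2 = 34
a . b = (-2)*4 + 4*3 + (-3)*3 = -5
(a.b)^2 = (-5)^2 = 25
|rej|^2 = 29 - 25/34
= (986 - 25)/34
= 961/34
In lowest terms: 961/34


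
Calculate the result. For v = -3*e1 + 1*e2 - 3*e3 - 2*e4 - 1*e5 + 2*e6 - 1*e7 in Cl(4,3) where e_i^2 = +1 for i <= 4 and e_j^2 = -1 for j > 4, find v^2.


v^2 = sum of c_i^2 * e_i^2
Positive signature terms (e_i^2 = +1): (-3)^2 + 1^2 + (-3)^2 + (-2)^2 = 23
Negative signature terms (e_j^2 = -1): (-1)^2 + 2^2 + (-1)^2 = 6
v^2 = 23 - 6 = 17


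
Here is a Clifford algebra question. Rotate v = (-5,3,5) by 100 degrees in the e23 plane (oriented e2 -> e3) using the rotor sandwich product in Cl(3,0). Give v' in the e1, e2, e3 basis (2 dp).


Rotor R = cos(50deg) - sin(50deg)*e23
Rotation angle theta = 2 * 50 = 100 degrees in the e23 plane (e2 -> e3).
The component perpendicular to the plane (e1) is invariant: v'_1 = v1 = -5.00
cos(100deg) = -0.1736, sin(100deg) = 0.9848
v'_2 = v2*cos(theta) - v3*sin(theta) = 3*(-0.1736) - 5*0.9848 = -5.44
v'_3 = v2*sin(theta) + v3*cos(theta) = 3*0.9848 + 5*(-0.1736) = 2.09
v' = -5.00*e1 - 5.44*e2 + 2.09*e3


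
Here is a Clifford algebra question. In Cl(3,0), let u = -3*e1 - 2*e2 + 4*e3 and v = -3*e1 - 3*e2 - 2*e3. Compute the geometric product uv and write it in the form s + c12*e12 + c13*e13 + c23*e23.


In Cl(3,0): e_i^2 = 1, e_ie_j = -e_je_i for i != j.
Scalar part = u . v = (-3)*(-3) + (-2)*(-3) + 4*(-2)
= 9 + 6 + (-8) = 7
e12 coeff = (-3)*(-3) - (-2)*(-3) = 9 - 6 = 3
e13 coeff = (-3)*(-2) - 4*(-3) = 6 - (-12) = 18
e23 coeff = (-2)*(-2) - 4*(-3) = 4 - (-12) = 16
uv = 7 + 3*e12 + 18*e13 + 16*e23


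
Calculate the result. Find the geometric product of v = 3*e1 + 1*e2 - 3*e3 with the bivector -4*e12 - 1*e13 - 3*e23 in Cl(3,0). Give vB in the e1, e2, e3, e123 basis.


vB has grade-1 (vector) and grade-3 (trivector) parts: vB = (v _| B) + (v ^ B).
Vector part <vB>_1:
  e1: -v2*b12 - v3*b13 = -(1)*(-4) - (-3)*(-1) = 1
  e2: v1*b12 - v3*b23 = (3)*(-4) - (-3)*(-3) = -21
  e3: v1*b13 + v2*b23 = (3)*(-1) + (1)*(-3) = -6
Trivector part <vB>_3:
  e123: v1*b23 - v2*b13 + v3*b12 = (3)*(-3) - (1)*(-1) + (-3)*(-4) = 4
vB = 1*e1 - 21*e2 - 6*e3 + 4*e123


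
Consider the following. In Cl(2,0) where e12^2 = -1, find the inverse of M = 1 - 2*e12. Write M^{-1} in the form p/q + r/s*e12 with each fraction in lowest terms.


M = 1 - 2*e12, where e12^2 = -1.
Since M commutes with its reverse ~M = a - b*e12, M * ~M = a^2 - b^2*e12^2 = a^2 + b^2.
So M^{-1} = ~M / (a^2 + b^2) = (a - b*e12)/(a^2 + b^2).
a^2 + b^2 = 1 + 4 = 5
Scalar part = 1/5 = 1/5
Bivector coeff = 2/5 = 2/5
M^{-1} = 1/5 + 2/5*e12


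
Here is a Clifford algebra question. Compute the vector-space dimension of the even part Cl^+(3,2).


Even subalgebra dimension = 2^(n-1)
n = 3 + 2 = 5
2^(5 - 1) = 2^4 = 16
Verification: sum of C(5,k) for even k = 1 + 10 + 5 = 16
Result = 16


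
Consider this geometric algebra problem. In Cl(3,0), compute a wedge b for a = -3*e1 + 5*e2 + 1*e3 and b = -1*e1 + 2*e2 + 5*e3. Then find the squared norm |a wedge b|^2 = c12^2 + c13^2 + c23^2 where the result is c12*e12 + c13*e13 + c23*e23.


a wedge b = (a1*b2 - a2*b1)*e12 + (a1*b3 - a3*b1)*e13 + (a2*b3 - a3*b2)*e23
e12 coeff: (-3)*2 - 5*(-1) = -6 - (-5) = -1
e13 coeff: (-3)*5 - 1*(-1) = -15 - (-1) = -14
e23 coeff: 5*5 - 1*2 = 25 - 2 = 23
|a wedge b|^2 = (-1)^2 + (-14)^2 + 23^2
= 1 + 196 + 529
= 726


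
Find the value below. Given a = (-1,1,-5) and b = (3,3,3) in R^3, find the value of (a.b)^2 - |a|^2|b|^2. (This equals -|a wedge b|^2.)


a . b = (-1)*3 + 1*3 + (-5)*3
= -3 + 3 + (-15) = -15
|a|^2 = (-1)^2 + 1^2 + (-5)^2 = 27
|b|^2 = 3^2 + 3^2 + 3^2 = 27
(a.b)^2 = (-15)^2 = 225
|a|^2 * |b|^2 = 27 * 27 = 729
Result = 225 - 729 = -504


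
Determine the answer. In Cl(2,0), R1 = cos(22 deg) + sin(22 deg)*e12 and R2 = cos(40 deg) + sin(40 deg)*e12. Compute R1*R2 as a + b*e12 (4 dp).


Same-plane rotors commute and their half-angles add:
R1*R2 = cos(a1 + a2) + sin(a1 + a2)*e12.
a1 + a2 = 22 + 40 = 62 deg
cos(62 deg) = 0.4695
sin(62 deg) = 0.8829
R1*R2 = 0.4695 + 0.8829*e12


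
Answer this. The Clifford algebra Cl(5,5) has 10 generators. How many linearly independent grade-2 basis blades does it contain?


Number of grade-k basis blades in Cl(p,q) with n = p + q is C(n, k).
n = 5 + 5 = 10
C(10, 2) = 10! / (2! * 8!)
= 3628800 / (2 * 40320)
= 45


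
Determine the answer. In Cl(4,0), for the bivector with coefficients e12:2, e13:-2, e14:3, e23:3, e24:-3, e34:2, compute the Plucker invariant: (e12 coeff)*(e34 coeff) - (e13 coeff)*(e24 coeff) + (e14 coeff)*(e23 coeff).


Plucker relation: af - be + cd
a*f = 2*2 = 4
b*e = (-2)*(-3) = 6
c*d = 3*3 = 9
af - be + cd = 4 - 6 + 9
= 7


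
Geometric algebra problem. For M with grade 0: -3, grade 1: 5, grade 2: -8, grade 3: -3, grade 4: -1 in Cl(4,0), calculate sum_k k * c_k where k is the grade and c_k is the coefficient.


Grade-weighted sum = sum of grade_k * coefficient_k
0*(-3) = 0
1*5 = 5
2*(-8) = -16
3*(-3) = -9
4*(-1) = -4
Total = 0 + 5 + (-16) + (-9) + (-4) = -24


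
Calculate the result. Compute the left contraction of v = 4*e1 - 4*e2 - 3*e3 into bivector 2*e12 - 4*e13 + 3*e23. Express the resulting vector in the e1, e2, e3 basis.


Left contraction v _| B = <vB>_1 (grade-1 part of the geometric product vB).
Using e1_|e12 = e2, e2_|e12 = -e1, e1_|e13 = e3, e3_|e13 = -e1, e2_|e23 = e3, e3_|e23 = -e2:
e1 coeff: -v2*b12 - v3*b13 = -(-4)*(2) - (-3)*(-4) = -4
e2 coeff: v1*b12 - v3*b23 = (4)*(2) - (-3)*(3) = 17
e3 coeff: v1*b13 + v2*b23 = (4)*(-4) + (-4)*(3) = -28
v _| B = -4*e1 + 17*e2 - 28*e3


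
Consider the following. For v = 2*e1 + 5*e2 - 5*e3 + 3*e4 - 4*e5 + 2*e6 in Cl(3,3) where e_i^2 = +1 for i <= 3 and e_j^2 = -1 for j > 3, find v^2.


v^2 = sum of c_i^2 * e_i^2
Positive signature terms (e_i^2 = +1): 2^2 + 5^2 + (-5)^2 = 54
Negative signature terms (e_j^2 = -1): 3^2 + (-4)^2 + 2^2 = 29
v^2 = 54 - 29 = 25


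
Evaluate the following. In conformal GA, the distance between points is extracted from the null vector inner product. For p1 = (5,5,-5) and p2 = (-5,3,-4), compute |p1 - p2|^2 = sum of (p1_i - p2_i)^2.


p1 - p2 = (10, 2, -1)
|p1 - p2|^2 = 10^2 + 2^2 + (-1)^2
= 100 + 4 + 1
= 105


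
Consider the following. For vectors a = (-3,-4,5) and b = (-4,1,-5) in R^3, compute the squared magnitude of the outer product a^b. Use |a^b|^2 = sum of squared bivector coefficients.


a wedge b = (a1*b2 - a2*b1)*e12 + (a1*b3 - a3*b1)*e13 + (a2*b3 - a3*b2)*e23
e12 coeff: (-3)*1 - (-4)*(-4) = -3 - 16 = -19
e13 coeff: (-3)*(-5) - 5*(-4) = 15 - (-20) = 35
e23 coeff: (-4)*(-5) - 5*1 = 20 - 5 = 15
|a wedge b|^2 = (-19)^2 + 35^2 + 15^2
= 361 + 1225 + 225
= 1811


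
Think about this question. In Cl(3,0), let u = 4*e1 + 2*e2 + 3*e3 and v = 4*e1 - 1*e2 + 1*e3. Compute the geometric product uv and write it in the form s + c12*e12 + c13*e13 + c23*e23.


In Cl(3,0): e_i^2 = 1, e_ie_j = -e_je_i for i != j.
Scalar part = u . v = 4*4 + 2*(-1) + 3*1
= 16 + (-2) + 3 = 17
e12 coeff = 4*(-1) - 2*4 = -4 - 8 = -12
e13 coeff = 4*1 - 3*4 = 4 - 12 = -8
e23 coeff = 2*1 - 3*(-1) = 2 - (-3) = 5
uv = 17 - 12*e12 - 8*e13 + 5*e23


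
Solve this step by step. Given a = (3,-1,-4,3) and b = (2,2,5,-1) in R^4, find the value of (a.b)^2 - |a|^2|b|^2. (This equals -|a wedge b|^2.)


a . b = 3*2 + (-1)*2 + (-4)*5 + 3*(-1)
= 6 + (-2) + (-20) + (-3) = -19
|a|^2 = 3^2 + (-1)^2 + (-4)^2 + 3^2 = 35
|b|^2 = 2^2 + 2^2 + 5^2 + (-1)^2 = 34
(a.b)^2 = (-19)^2 = 361
|a|^2 * |b|^2 = 35 * 34 = 1190
Result = 361 - 1190 = -829


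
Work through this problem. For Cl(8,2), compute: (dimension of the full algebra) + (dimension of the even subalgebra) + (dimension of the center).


n = 8 + 2 = 10
Total dim = 2^10 = 1024
Even subalgebra dim = 2^9 = 512
n is even, so center dim = 1
Sum = 1024 + 512 + 1 = 1537


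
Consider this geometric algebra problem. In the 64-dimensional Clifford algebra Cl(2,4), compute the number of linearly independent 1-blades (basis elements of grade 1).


Number of grade-k basis blades in Cl(p,q) with n = p + q is C(n, k).
n = 2 + 4 = 6
C(6, 1) = 6! / (1! * 5!)
= 720 / (1 * 120)
= 6


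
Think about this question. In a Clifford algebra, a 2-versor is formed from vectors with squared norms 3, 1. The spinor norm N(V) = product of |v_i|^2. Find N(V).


Spinor norm N(V) = |v1|^2 * |v2|^2 * ... * |v2|^2
= 3 * 1
Running product: 3, 3
N(V) = 3


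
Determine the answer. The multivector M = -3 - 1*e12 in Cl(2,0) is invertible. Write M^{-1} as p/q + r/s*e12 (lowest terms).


M = -3 - 1*e12, where e12^2 = -1.
Since M commutes with its reverse ~M = a - b*e12, M * ~M = a^2 - b^2*e12^2 = a^2 + b^2.
So M^{-1} = ~M / (a^2 + b^2) = (a - b*e12)/(a^2 + b^2).
a^2 + b^2 = 9 + 1 = 10
Scalar part = -3/10 = -3/10
Bivector coeff = 1/10 = 1/10
M^{-1} = -3/10 + 1/10*e12


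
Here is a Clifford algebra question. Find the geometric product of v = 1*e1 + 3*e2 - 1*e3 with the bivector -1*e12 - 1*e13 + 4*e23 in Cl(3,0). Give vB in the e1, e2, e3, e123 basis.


vB has grade-1 (vector) and grade-3 (trivector) parts: vB = (v _| B) + (v ^ B).
Vector part <vB>_1:
  e1: -v2*b12 - v3*b13 = -(3)*(-1) - (-1)*(-1) = 2
  e2: v1*b12 - v3*b23 = (1)*(-1) - (-1)*(4) = 3
  e3: v1*b13 + v2*b23 = (1)*(-1) + (3)*(4) = 11
Trivector part <vB>_3:
  e123: v1*b23 - v2*b13 + v3*b12 = (1)*(4) - (3)*(-1) + (-1)*(-1) = 8
vB = 2*e1 + 3*e2 + 11*e3 + 8*e123


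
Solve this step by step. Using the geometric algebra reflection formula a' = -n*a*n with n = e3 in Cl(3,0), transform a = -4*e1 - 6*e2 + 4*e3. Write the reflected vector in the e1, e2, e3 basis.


Reflection formula: a' = -n*a*n, with n = e3 (unit vector, n^2 = 1).
For reflection through hyperplane perp to e3:
The component along e3 flips sign, others stay.
a = (-4, -6, 4)
a' = (-4, -6, -4)
a' = -4*e1 - 6*e2 - 4*e3


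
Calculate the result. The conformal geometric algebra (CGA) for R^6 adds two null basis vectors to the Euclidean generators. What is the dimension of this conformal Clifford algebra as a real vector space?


The conformal model of R^6 uses Cl(7,1): the 6 Euclidean generators plus two extra orthogonal generators e+ (e+^2 = +1) and e- (e-^2 = -1), from which the null vectors e0, einf are built.
Number of generators m = 6 + 2 = 8.
dim Cl(p,q) = 2^m = 2^8 = 256


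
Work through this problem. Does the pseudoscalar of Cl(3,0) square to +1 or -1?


The pseudoscalar I = e1...e_n (product of all n generators) of Cl(p,q) satisfies I^2 = (-1)^(q + n(n-1)/2).
p = 3, q = 0, n = p + q = 3
n(n-1)/2 = 3 * 2 / 2 = 3
Exponent = q + n(n-1)/2 = 0 + 3 = 3
I^2 = (-1)^3 = -1


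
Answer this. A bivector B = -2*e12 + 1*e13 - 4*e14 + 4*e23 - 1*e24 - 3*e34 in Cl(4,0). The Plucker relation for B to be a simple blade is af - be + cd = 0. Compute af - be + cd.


Plucker relation: af - be + cd
a*f = (-2)*(-3) = 6
b*e = 1*(-1) = -1
c*d = (-4)*4 = -16
af - be + cd = 6 - (-1) + (-16)
= -9


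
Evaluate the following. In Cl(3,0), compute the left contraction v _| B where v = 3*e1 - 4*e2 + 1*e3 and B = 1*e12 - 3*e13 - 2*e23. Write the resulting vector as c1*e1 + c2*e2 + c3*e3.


Left contraction v _| B = <vB>_1 (grade-1 part of the geometric product vB).
Using e1_|e12 = e2, e2_|e12 = -e1, e1_|e13 = e3, e3_|e13 = -e1, e2_|e23 = e3, e3_|e23 = -e2:
e1 coeff: -v2*b12 - v3*b13 = -(-4)*(1) - (1)*(-3) = 7
e2 coeff: v1*b12 - v3*b23 = (3)*(1) - (1)*(-2) = 5
e3 coeff: v1*b13 + v2*b23 = (3)*(-3) + (-4)*(-2) = -1
v _| B = 7*e1 + 5*e2 - 1*e3


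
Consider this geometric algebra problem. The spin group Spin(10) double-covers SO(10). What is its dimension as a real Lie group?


Spin(n) double-covers SO(n); both have Lie algebra so(n) of dimension n(n-1)/2.
n = 10
n(n-1) = 10 * 9 = 90
dim Spin(10) = 90/2 = 45


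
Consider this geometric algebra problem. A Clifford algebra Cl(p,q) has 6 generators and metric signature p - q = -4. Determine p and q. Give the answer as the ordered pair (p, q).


We need p + q = 6 and p - q = -4.
Adding: 2p = 6 + (-4) = 2, so p = 1.
Then q = 6 - 1 = 5.
(p, q) = (1, 5)


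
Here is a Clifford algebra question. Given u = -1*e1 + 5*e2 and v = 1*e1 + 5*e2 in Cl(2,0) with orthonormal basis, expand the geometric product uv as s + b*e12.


Expand: (-1*e1 + 5*e2)(1*e1 + 5*e2)
= (-1)*1*e1e1 + (-1)*5*e1e2 + 5*1*e2e1 + 5*5*e2e2
Using e1^2 = e2^2 = 1, e2e1 = -e1e2:
Scalar part s = (-1)*1 + 5*5 = -1 + 25 = 24
Bivector part b = (-1)*5 - 5*1 = -5 - 5 = -10
uv = 24 - 10*e12


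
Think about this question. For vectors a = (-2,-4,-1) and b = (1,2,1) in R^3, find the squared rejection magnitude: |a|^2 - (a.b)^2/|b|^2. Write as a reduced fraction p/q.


|a|^2 = (-2)^2 + (-4)^2 + (-1)^2 = 21
|b|^2 = 1^2 + 2^2 + 1^2 = 6
a . b = (-2)*1 + (-4)*2 + (-1)*1 = -11
(a.b)^2 = (-11)^2 = 121
|rej|^2 = 21 - 121/6
= (126 - 121)/6
= 5/6
In lowest terms: 5/6


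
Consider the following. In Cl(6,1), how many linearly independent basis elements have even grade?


Even subalgebra dimension = 2^(n-1)
n = 6 + 1 = 7
2^(7 - 1) = 2^6 = 64
Verification: sum of C(7,k) for even k = 1 + 21 + 35 + 7 = 64
Result = 64


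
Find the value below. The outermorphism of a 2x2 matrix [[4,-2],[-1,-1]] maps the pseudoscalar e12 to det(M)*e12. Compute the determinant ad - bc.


The outermorphism of a linear map f sends e1^e2 to f(e1)^f(e2).
f(e1) = 4*e1 - 1*e2
f(e2) = -2*e1 - 1*e2
f(e1) ^ f(e2) = (4*e1 - 1*e2) ^ (-2*e1 - 1*e2)
= 4*(-1)*e12 + (-1)*(-2)*e21
= (-4 - 2)*e12
= -6*e12
Coefficient = -6


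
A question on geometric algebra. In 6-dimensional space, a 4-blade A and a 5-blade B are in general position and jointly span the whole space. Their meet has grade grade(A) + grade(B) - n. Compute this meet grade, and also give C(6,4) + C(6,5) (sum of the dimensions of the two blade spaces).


Meet grade = grade(A) + grade(B) - n
= 4 + 5 - 6 = 3
C(6,4) = 15
C(6,5) = 6
dim_A + dim_B = 15 + 6 = 21


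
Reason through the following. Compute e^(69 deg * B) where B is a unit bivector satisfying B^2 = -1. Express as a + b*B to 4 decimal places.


For a unit bivector B with B^2 = -1, the exponential series gives
e^(theta*B) = cos(theta) + sin(theta)*B (the GA analogue of Euler's formula).
theta = 69 degrees = 1.204277 rad
cos(69 deg) = 0.3584
sin(69 deg) = 0.9336
exp(theta*B) = 0.3584 + 0.9336*B


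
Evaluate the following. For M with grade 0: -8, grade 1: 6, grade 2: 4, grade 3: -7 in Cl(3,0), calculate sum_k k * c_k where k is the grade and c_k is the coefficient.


Grade-weighted sum = sum of grade_k * coefficient_k
0*(-8) = 0
1*6 = 6
2*4 = 8
3*(-7) = -21
Total = 0 + 6 + 8 + (-21) = -7


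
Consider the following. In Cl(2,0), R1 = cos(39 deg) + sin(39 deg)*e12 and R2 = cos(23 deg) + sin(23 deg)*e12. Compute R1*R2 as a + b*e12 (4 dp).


Same-plane rotors commute and their half-angles add:
R1*R2 = cos(a1 + a2) + sin(a1 + a2)*e12.
a1 + a2 = 39 + 23 = 62 deg
cos(62 deg) = 0.4695
sin(62 deg) = 0.8829
R1*R2 = 0.4695 + 0.8829*e12


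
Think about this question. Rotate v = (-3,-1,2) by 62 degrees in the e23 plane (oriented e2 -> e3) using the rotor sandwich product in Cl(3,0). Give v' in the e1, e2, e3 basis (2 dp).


Rotor R = cos(31deg) - sin(31deg)*e23
Rotation angle theta = 2 * 31 = 62 degrees in the e23 plane (e2 -> e3).
The component perpendicular to the plane (e1) is invariant: v'_1 = v1 = -3.00
cos(62deg) = 0.4695, sin(62deg) = 0.8829
v'_2 = v2*cos(theta) - v3*sin(theta) = -1*0.4695 - 2*0.8829 = -2.24
v'_3 = v2*sin(theta) + v3*cos(theta) = -1*0.8829 + 2*0.4695 = 0.06
v' = -3.00*e1 - 2.24*e2 + 0.06*e3


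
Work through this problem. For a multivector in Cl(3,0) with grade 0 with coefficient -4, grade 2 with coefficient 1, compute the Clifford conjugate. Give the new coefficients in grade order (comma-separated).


Clifford conjugate sign for grade k: (-1)^(k(k+1)/2)
Grade 0: (-1)^(0*1/2) = (-1)^0 = 1, coeff -4 -> -4
Grade 2: (-1)^(2*3/2) = (-1)^3 = -1, coeff 1 -> -1
Conjugated coefficients: -4, -1


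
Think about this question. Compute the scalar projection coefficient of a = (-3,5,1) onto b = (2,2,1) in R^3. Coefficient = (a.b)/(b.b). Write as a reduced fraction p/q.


Projection coefficient = (a . b) / (b . b)
a . b = (-3)*2 + 5*2 + 1*1
= -6 + 10 + 1 = 5
b . b = 2^2 + 2^2 + 1^2
= 4 + 4 + 1 = 9
Coefficient = 5/9
In lowest terms: 5/9


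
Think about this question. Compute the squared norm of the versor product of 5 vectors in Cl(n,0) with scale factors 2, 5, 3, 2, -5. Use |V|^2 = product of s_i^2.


Each vector v_i has |v_i|^2 = s_i^2
Squared scales: 2^2 = 4, 5^2 = 25, 3^2 = 9, 2^2 = 4, (-5)^2 = 25
|V|^2 = 4 * 25 * 9 * 4 * 25
= 90000


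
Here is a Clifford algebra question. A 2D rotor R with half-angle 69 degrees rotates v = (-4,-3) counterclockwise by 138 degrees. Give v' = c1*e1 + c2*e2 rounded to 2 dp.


Rotor R = cos(69deg) - sin(69deg)*e12
Rotation angle theta = 2 * 69 = 138 degrees
v' = R*v*~R rotates v by theta.
cos(138deg) = -0.7431, sin(138deg) = 0.6691
v'_1 = -4*cos(138deg) - (-3)*sin(138deg)
= -4*(-0.7431) - (-3)*0.6691
= 4.98
v'_2 = -4*sin(138deg) + (-3)*cos(138deg)
= -4*0.6691 + (-3)*(-0.7431)
= -0.45
v' = 4.98*e1 - 0.45*e2


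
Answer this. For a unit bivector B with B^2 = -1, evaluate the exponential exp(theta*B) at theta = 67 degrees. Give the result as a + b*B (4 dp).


For a unit bivector B with B^2 = -1, the exponential series gives
e^(theta*B) = cos(theta) + sin(theta)*B (the GA analogue of Euler's formula).
theta = 67 degrees = 1.169371 rad
cos(67 deg) = 0.3907
sin(67 deg) = 0.9205
exp(theta*B) = 0.3907 + 0.9205*B


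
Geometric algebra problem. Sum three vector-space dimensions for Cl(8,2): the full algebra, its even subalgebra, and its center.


n = 8 + 2 = 10
Total dim = 2^10 = 1024
Even subalgebra dim = 2^9 = 512
n is even, so center dim = 1
Sum = 1024 + 512 + 1 = 1537


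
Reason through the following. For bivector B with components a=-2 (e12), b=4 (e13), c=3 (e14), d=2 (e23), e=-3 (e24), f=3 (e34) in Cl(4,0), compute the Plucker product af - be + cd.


Plucker relation: af - be + cd
a*f = (-2)*3 = -6
b*e = 4*(-3) = -12
c*d = 3*2 = 6
af - be + cd = -6 - (-12) + 6
= 12


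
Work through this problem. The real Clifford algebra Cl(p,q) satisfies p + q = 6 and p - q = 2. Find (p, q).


We need p + q = 6 and p - q = 2.
Adding: 2p = 6 + 2 = 8, so p = 4.
Then q = 6 - 4 = 2.
(p, q) = (4, 2)


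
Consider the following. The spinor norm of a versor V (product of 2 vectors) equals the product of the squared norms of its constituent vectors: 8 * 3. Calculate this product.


Spinor norm N(V) = |v1|^2 * |v2|^2 * ... * |v2|^2
= 8 * 3
Running product: 8, 24
N(V) = 24


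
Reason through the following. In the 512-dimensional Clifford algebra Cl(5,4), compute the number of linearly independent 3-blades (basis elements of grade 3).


Number of grade-k basis blades in Cl(p,q) with n = p + q is C(n, k).
n = 5 + 4 = 9
C(9, 3) = 9! / (3! * 6!)
= 362880 / (6 * 720)
= 84


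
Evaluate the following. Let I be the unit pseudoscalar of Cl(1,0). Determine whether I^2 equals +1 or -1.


The pseudoscalar I = e1...e_n (product of all n generators) of Cl(p,q) satisfies I^2 = (-1)^(q + n(n-1)/2).
p = 1, q = 0, n = p + q = 1
n(n-1)/2 = 1 * 0 / 2 = 0
Exponent = q + n(n-1)/2 = 0 + 0 = 0
I^2 = (-1)^0 = +1


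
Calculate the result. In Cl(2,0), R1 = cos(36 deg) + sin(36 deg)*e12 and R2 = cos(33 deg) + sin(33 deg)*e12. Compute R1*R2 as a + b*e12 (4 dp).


Same-plane rotors commute and their half-angles add:
R1*R2 = cos(a1 + a2) + sin(a1 + a2)*e12.
a1 + a2 = 36 + 33 = 69 deg
cos(69 deg) = 0.3584
sin(69 deg) = 0.9336
R1*R2 = 0.3584 + 0.9336*e12


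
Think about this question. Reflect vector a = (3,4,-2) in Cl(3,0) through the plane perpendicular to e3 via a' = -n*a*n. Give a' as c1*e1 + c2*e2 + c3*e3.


Reflection formula: a' = -n*a*n, with n = e3 (unit vector, n^2 = 1).
For reflection through hyperplane perp to e3:
The component along e3 flips sign, others stay.
a = (3, 4, -2)
a' = (3, 4, 2)
a' = 3*e1 + 4*e2 + 2*e3


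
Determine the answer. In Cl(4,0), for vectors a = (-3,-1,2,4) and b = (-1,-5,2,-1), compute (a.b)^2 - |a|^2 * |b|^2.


a . b = (-3)*(-1) + (-1)*(-5) + 2*2 + 4*(-1)
= 3 + 5 + 4 + (-4) = 8
|a|^2 = (-3)^2 + (-1)^2 + 2^2 + 4^2 = 30
|b|^2 = (-1)^2 + (-5)^2 + 2^2 + (-1)^2 = 31
(a.b)^2 = 8^2 = 64
|a|^2 * |b|^2 = 30 * 31 = 930
Result = 64 - 930 = -866


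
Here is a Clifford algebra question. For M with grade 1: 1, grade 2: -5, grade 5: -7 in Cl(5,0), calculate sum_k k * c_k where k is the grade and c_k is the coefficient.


Grade-weighted sum = sum of grade_k * coefficient_k
1*1 = 1
2*(-5) = -10
5*(-7) = -35
Total = 1 + (-10) + (-35) = -44


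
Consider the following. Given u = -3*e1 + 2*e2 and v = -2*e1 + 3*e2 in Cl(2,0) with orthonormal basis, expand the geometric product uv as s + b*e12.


Expand: (-3*e1 + 2*e2)(-2*e1 + 3*e2)
= (-3)*(-2)*e1e1 + (-3)*3*e1e2 + 2*(-2)*e2e1 + 2*3*e2e2
Using e1^2 = e2^2 = 1, e2e1 = -e1e2:
Scalar part s = (-3)*(-2) + 2*3 = 6 + 6 = 12
Bivector part b = (-3)*3 - 2*(-2) = -9 - (-4) = -5
uv = 12 - 5*e12


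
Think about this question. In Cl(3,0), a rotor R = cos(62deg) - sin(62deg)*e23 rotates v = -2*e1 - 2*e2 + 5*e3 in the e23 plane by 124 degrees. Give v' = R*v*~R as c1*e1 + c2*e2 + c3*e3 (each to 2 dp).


Rotor R = cos(62deg) - sin(62deg)*e23
Rotation angle theta = 2 * 62 = 124 degrees in the e23 plane (e2 -> e3).
The component perpendicular to the plane (e1) is invariant: v'_1 = v1 = -2.00
cos(124deg) = -0.5592, sin(124deg) = 0.8290
v'_2 = v2*cos(theta) - v3*sin(theta) = -2*(-0.5592) - 5*0.8290 = -3.03
v'_3 = v2*sin(theta) + v3*cos(theta) = -2*0.8290 + 5*(-0.5592) = -4.45
v' = -2.00*e1 - 3.03*e2 - 4.45*e3


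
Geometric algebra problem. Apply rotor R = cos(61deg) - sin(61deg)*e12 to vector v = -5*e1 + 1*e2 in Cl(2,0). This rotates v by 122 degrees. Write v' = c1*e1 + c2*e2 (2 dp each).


Rotor R = cos(61deg) - sin(61deg)*e12
Rotation angle theta = 2 * 61 = 122 degrees
v' = R*v*~R rotates v by theta.
cos(122deg) = -0.5299, sin(122deg) = 0.8480
v'_1 = -5*cos(122deg) - 1*sin(122deg)
= -5*(-0.5299) - 1*0.8480
= 1.80
v'_2 = -5*sin(122deg) + 1*cos(122deg)
= -5*0.8480 + 1*(-0.5299)
= -4.77
v' = 1.80*e1 - 4.77*e2


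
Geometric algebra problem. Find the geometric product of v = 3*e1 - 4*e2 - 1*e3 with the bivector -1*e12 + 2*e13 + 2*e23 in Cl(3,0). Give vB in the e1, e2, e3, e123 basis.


vB has grade-1 (vector) and grade-3 (trivector) parts: vB = (v _| B) + (v ^ B).
Vector part <vB>_1:
  e1: -v2*b12 - v3*b13 = -(-4)*(-1) - (-1)*(2) = -2
  e2: v1*b12 - v3*b23 = (3)*(-1) - (-1)*(2) = -1
  e3: v1*b13 + v2*b23 = (3)*(2) + (-4)*(2) = -2
Trivector part <vB>_3:
  e123: v1*b23 - v2*b13 + v3*b12 = (3)*(2) - (-4)*(2) + (-1)*(-1) = 15
vB = -2*e1 - 1*e2 - 2*e3 + 15*e123


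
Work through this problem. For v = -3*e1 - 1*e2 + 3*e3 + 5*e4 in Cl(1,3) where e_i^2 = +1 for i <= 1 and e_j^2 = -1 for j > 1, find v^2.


v^2 = sum of c_i^2 * e_i^2
Positive signature terms (e_i^2 = +1): (-3)^2 = 9
Negative signature terms (e_j^2 = -1): (-1)^2 + 3^2 + 5^2 = 35
v^2 = 9 - 35 = -26


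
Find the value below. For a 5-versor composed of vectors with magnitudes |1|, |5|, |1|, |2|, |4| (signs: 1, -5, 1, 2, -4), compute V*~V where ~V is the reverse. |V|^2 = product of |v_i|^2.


Each vector v_i has |v_i|^2 = s_i^2
Squared scales: 1^2 = 1, (-5)^2 = 25, 1^2 = 1, 2^2 = 4, (-4)^2 = 16
|V|^2 = 1 * 25 * 1 * 4 * 16
= 1600


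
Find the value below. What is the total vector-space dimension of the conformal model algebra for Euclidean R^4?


The conformal model of R^4 uses Cl(5,1): the 4 Euclidean generators plus two extra orthogonal generators e+ (e+^2 = +1) and e- (e-^2 = -1), from which the null vectors e0, einf are built.
Number of generators m = 4 + 2 = 6.
dim Cl(p,q) = 2^m = 2^6 = 64


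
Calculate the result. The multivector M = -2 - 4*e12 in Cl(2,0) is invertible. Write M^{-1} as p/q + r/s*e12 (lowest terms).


M = -2 - 4*e12, where e12^2 = -1.
Since M commutes with its reverse ~M = a - b*e12, M * ~M = a^2 - b^2*e12^2 = a^2 + b^2.
So M^{-1} = ~M / (a^2 + b^2) = (a - b*e12)/(a^2 + b^2).
a^2 + b^2 = 4 + 16 = 20
Scalar part = -2/20 = -1/10
Bivector coeff = 4/20 = 1/5
M^{-1} = -1/10 + 1/5*e12


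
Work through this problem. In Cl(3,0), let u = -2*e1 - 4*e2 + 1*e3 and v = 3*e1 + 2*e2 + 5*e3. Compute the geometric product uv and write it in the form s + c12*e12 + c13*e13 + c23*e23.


In Cl(3,0): e_i^2 = 1, e_ie_j = -e_je_i for i != j.
Scalar part = u . v = (-2)*3 + (-4)*2 + 1*5
= -6 + (-8) + 5 = -9
e12 coeff = (-2)*2 - (-4)*3 = -4 - (-12) = 8
e13 coeff = (-2)*5 - 1*3 = -10 - 3 = -13
e23 coeff = (-4)*5 - 1*2 = -20 - 2 = -22
uv = -9 + 8*e12 - 13*e13 - 22*e23


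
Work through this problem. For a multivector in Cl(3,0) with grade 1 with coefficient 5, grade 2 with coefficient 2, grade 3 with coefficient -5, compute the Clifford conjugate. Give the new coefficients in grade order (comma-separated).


Clifford conjugate sign for grade k: (-1)^(k(k+1)/2)
Grade 1: (-1)^(1*2/2) = (-1)^1 = -1, coeff 5 -> -5
Grade 2: (-1)^(2*3/2) = (-1)^3 = -1, coeff 2 -> -2
Grade 3: (-1)^(3*4/2) = (-1)^6 = 1, coeff -5 -> -5
Conjugated coefficients: -5, -2, -5


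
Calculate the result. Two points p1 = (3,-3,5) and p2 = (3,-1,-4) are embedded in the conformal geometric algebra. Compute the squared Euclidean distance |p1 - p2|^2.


p1 - p2 = (0, -2, 9)
|p1 - p2|^2 = 0^2 + (-2)^2 + 9^2
= 0 + 4 + 81
= 85


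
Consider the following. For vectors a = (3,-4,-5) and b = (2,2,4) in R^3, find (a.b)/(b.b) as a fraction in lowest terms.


Projection coefficient = (a . b) / (b . b)
a . b = 3*2 + (-4)*2 + (-5)*4
= 6 + (-8) + (-20) = -22
b . b = 2^2 + 2^2 + 4^2
= 4 + 4 + 16 = 24
Coefficient = -22/24
In lowest terms: -11/12


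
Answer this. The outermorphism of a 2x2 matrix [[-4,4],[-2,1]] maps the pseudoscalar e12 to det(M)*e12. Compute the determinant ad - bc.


The outermorphism of a linear map f sends e1^e2 to f(e1)^f(e2).
f(e1) = -4*e1 - 2*e2
f(e2) = 4*e1 + 1*e2
f(e1) ^ f(e2) = (-4*e1 - 2*e2) ^ (4*e1 + 1*e2)
= (-4)*1*e12 + (-2)*4*e21
= (-4 - (-8))*e12
= 4*e12
Coefficient = 4


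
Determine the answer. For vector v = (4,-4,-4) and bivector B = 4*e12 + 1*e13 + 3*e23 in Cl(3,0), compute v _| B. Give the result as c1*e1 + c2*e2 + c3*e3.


Left contraction v _| B = <vB>_1 (grade-1 part of the geometric product vB).
Using e1_|e12 = e2, e2_|e12 = -e1, e1_|e13 = e3, e3_|e13 = -e1, e2_|e23 = e3, e3_|e23 = -e2:
e1 coeff: -v2*b12 - v3*b13 = -(-4)*(4) - (-4)*(1) = 20
e2 coeff: v1*b12 - v3*b23 = (4)*(4) - (-4)*(3) = 28
e3 coeff: v1*b13 + v2*b23 = (4)*(1) + (-4)*(3) = -8
v _| B = 20*e1 + 28*e2 - 8*e3


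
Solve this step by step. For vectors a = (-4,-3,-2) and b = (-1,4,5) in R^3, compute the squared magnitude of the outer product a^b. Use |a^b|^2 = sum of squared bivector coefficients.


a wedge b = (a1*b2 - a2*b1)*e12 + (a1*b3 - a3*b1)*e13 + (a2*b3 - a3*b2)*e23
e12 coeff: (-4)*4 - (-3)*(-1) = -16 - 3 = -19
e13 coeff: (-4)*5 - (-2)*(-1) = -20 - 2 = -22
e23 coeff: (-3)*5 - (-2)*4 = -15 - (-8) = -7
|a wedge b|^2 = (-19)^2 + (-22)^2 + (-7)^2
= 361 + 484 + 49
= 894


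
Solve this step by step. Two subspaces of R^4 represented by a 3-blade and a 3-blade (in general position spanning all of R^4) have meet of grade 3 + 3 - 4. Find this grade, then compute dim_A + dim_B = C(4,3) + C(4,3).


Meet grade = grade(A) + grade(B) - n
= 3 + 3 - 4 = 2
C(4,3) = 4
C(4,3) = 4
dim_A + dim_B = 4 + 4 = 8
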